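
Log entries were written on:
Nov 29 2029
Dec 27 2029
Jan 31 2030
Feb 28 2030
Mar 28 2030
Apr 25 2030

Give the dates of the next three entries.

May 30 2030, Jun 27 2030, Jul 25 2030

Every date is a Thursday; gaps 28, 35, 28, 28, 28 days.
Each is the last Thursday of its month (at least one falls on the 29th or later, ruling out '4th Thursday').
Last Thursday of May 2030: May 30 2030.
Last Thursday of June 2030: Jun 27 2030.
Last Thursday of July 2030: Jul 25 2030.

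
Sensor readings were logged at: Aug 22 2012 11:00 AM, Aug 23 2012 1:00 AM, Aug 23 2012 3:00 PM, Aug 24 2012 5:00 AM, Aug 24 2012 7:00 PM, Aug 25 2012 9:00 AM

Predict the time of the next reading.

Aug 25 2012 11:00 PM

The interval is a steady 14 hours (14, 14, 14, 14, 14).
Aug 25 2012 9:00 AM + 14 h = Aug 25 2012 11:00 PM.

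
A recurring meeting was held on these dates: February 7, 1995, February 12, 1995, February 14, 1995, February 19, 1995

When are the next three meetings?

February 21, 1995; February 26, 1995; February 28, 1995

Every event lands on a Tuesday or Sunday (gaps cycle 5, 2, 5).
So the schedule is: every Tuesday and Sunday.
The following Tuesday is February 21, 1995.
The following Sunday is February 26, 1995.
Next Tuesday: February 28, 1995.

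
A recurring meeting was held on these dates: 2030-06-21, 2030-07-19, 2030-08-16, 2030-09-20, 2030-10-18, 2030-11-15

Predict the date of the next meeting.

2030-12-20

These are Fridays at 28- or 35-day spacing (28, 28, 35, 28, 28).
The pattern: 3rd Friday of the month.
December 2030 — 3rd Friday is 2030-12-20.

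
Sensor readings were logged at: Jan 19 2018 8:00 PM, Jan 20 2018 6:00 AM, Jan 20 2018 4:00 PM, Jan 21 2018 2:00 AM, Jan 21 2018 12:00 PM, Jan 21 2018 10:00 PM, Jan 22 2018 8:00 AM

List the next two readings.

Spacing: 10, 10, 10, 10, 10, 10 h — constant 10 h.
Jan 22 2018 8:00 AM + 10 h = Jan 22 2018 6:00 PM.
Jan 22 2018 6:00 PM + 10 h = Jan 23 2018 4:00 AM.

Jan 22 2018 6:00 PM, Jan 23 2018 4:00 AM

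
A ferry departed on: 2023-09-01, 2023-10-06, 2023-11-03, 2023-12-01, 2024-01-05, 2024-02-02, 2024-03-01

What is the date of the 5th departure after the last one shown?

These are Fridays at 28- or 35-day spacing (35, 28, 28, 35, 28, 28).
The pattern: 1st Friday of the month.
April 2024 — 1st Friday is 2024-04-05.
1st Friday of May 2024: 2024-05-03.
June 2024 — 1st Friday is 2024-06-07.
July 2024 — 1st Friday is 2024-07-05.
August 2024 — 1st Friday is 2024-08-02.

2024-08-02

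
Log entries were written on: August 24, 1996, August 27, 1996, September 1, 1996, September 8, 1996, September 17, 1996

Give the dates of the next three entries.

Intervals are 3, 5, 7, 9 days — an arithmetic progression with common difference 2.
Next gap: 11 days. September 17, 1996 + 11 days = September 28, 1996.
Next gap: 13 days. September 28, 1996 + 13 days = October 11, 1996.
Next gap: 15 days. October 11, 1996 + 15 days = October 26, 1996.

September 28, 1996; October 11, 1996; October 26, 1996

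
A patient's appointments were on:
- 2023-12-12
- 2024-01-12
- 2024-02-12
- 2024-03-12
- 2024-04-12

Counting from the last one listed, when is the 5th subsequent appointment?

2024-09-12

Each date is the 12th; the gaps (31, 31, 29, 31) track the month lengths.
The rule is the 12th of each month.
May 2024: 2024-05-12.
Next: June 2024 → 2024-06-12.
Next: July 2024 → 2024-07-12.
August 2024: 2024-08-12.
September 2024: 2024-09-12.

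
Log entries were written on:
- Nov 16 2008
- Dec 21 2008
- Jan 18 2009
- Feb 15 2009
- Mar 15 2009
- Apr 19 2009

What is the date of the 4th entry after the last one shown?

All dates are Sundays, 35, 28, 28, 28, 35 days apart.
Specifically, the 3rd Sunday of each month.
May 2009 — 3rd Sunday is May 17 2009.
June 2009 — 3rd Sunday is Jun 21 2009.
July 2009 — 3rd Sunday is Jul 19 2009.
3rd Sunday of August 2009: Aug 16 2009.

Aug 16 2009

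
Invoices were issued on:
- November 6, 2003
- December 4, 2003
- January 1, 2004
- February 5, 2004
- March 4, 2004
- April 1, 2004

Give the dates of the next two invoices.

May 6, 2004; June 3, 2004

All dates are Thursdays, 28, 28, 35, 28, 28 days apart.
Specifically, the 1st Thursday of each month.
1st Thursday of May 2004: May 6, 2004.
June 2004 — 1st Thursday is June 3, 2004.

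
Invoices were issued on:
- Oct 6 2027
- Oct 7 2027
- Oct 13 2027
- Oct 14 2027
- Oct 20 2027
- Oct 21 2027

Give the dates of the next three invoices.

Oct 27 2027, Oct 28 2027, Nov 3 2027

The gap pattern 1, 6, 1, 6, 1 repeats every 2 events.
These are the Wednesdays and Thursdays of each week.
The following Wednesday is Oct 27 2027.
Next Thursday: Oct 28 2027.
The following Wednesday is Nov 3 2027.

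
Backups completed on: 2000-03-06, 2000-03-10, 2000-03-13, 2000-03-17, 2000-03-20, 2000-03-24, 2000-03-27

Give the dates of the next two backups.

2000-03-31, 2000-04-03

The gap pattern 4, 3, 4, 3, 4, 3 repeats every 2 events.
These are the Mondays and Fridays of each week.
The following Friday is 2000-03-31.
The following Monday is 2000-04-03.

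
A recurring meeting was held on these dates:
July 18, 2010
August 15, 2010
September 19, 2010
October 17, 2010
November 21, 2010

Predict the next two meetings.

December 19, 2010; January 16, 2011

These are Sundays at 28- or 35-day spacing (28, 35, 28, 35).
The pattern: 3rd Sunday of the month.
December 2010 — 3rd Sunday is December 19, 2010.
January 2011 — 3rd Sunday is January 16, 2011.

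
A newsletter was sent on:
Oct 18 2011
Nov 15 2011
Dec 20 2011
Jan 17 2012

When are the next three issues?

Feb 21 2012, Mar 20 2012, Apr 17 2012

Gaps: 28, 35, 28 days — a mix of 28 and 35. Every date is a Tuesday.
Each is the 3rd Tuesday of its month.
February 2012 — 3rd Tuesday is Feb 21 2012.
March 2012 — 3rd Tuesday is Mar 20 2012.
3rd Tuesday of April 2012: Apr 17 2012.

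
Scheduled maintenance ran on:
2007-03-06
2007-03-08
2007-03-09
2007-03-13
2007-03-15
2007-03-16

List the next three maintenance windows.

The gap pattern 2, 1, 4, 2, 1 repeats every 3 events.
These are the Tuesdays, Thursdays and Fridays of each week.
Next Tuesday: 2007-03-20.
Next Thursday: 2007-03-22.
The following Friday is 2007-03-23.

2007-03-20, 2007-03-22, 2007-03-23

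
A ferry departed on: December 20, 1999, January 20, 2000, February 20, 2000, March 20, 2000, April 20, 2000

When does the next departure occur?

May 20, 2000

The day-of-month is always 20 (31, 31, 29, 31 days between events).
So this recurs on the 20th of each month.
Next: May 2000 → May 20, 2000.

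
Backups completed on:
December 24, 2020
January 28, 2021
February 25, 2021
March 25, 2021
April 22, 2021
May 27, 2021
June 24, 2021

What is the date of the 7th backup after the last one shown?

January 27, 2022

Gaps: 35, 28, 28, 28, 35, 28 days — a mix of 28 and 35. Every date is a Thursday.
Each is the 4th Thursday of its month.
July 2021 — 4th Thursday is July 22, 2021.
4th Thursday of August 2021: August 26, 2021.
September 2021 — 4th Thursday is September 23, 2021.
4th Thursday of October 2021: October 28, 2021.
4th Thursday of November 2021: November 25, 2021.
4th Thursday of December 2021: December 23, 2021.
4th Thursday of January 2022: January 27, 2022.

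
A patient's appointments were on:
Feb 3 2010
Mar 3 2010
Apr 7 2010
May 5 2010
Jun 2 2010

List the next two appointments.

These are Wednesdays at 28- or 35-day spacing (28, 35, 28, 28).
The pattern: 1st Wednesday of the month.
1st Wednesday of July 2010: Jul 7 2010.
1st Wednesday of August 2010: Aug 4 2010.

Jul 7 2010, Aug 4 2010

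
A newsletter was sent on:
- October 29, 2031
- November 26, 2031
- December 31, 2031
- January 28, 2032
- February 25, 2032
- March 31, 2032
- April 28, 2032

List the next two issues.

May 26, 2032; June 30, 2032

All Wednesdays; the gaps (28, 35, 28, 28, 35, 28) vary with month length.
This is the last Wednesday of each month.
May 2032 ends with Wednesday May 26, 2032.
June 2032 ends with Wednesday June 30, 2032.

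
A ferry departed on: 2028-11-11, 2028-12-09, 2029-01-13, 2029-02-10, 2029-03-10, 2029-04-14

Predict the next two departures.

All dates are Saturdays, 28, 35, 28, 28, 35 days apart.
Specifically, the 2nd Saturday of each month.
May 2029 — 2nd Saturday is 2029-05-12.
2nd Saturday of June 2029: 2029-06-09.

2029-05-12, 2029-06-09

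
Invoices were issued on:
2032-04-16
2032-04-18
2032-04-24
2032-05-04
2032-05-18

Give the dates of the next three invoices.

Gaps: 2, 6, 10, 14 days — each gap is 4 larger than the previous one.
Next gap: 18 days. 2032-05-18 + 18 days = 2032-06-05.
Next gap: 22 days. 2032-06-05 + 22 days = 2032-06-27.
Next gap: 26 days. 2032-06-27 + 26 days = 2032-07-23.

2032-06-05, 2032-06-27, 2032-07-23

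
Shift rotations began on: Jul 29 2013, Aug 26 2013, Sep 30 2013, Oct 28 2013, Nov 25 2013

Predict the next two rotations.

These are Mondays with 28, 35, 28, 28-day gaps.
Each is the final Monday of its month — Jul 29 2013 is past the 28th, so '4th Monday' doesn't fit.
December 2013 ends with Monday Dec 30 2013.
January 2014 ends with Monday Jan 27 2014.

Dec 30 2013, Jan 27 2014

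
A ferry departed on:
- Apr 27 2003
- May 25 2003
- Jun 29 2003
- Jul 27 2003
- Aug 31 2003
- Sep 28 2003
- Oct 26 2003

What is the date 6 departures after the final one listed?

Every date is a Sunday; gaps 28, 35, 28, 35, 28, 28 days.
Each is the last Sunday of its month (at least one falls on the 29th or later, ruling out '4th Sunday').
November 2003 ends with Sunday Nov 30 2003.
December 2003 ends with Sunday Dec 28 2003.
January 2004 ends with Sunday Jan 25 2004.
Last Sunday of February 2004: Feb 29 2004.
March 2004 ends with Sunday Mar 28 2004.
April 2004 ends with Sunday Apr 25 2004.

Apr 25 2004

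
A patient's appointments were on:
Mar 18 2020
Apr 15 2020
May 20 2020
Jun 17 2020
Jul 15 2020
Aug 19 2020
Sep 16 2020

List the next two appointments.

Gaps: 28, 35, 28, 28, 35, 28 days — a mix of 28 and 35. Every date is a Wednesday.
Each is the 3rd Wednesday of its month.
3rd Wednesday of October 2020: Oct 21 2020.
November 2020 — 3rd Wednesday is Nov 18 2020.

Oct 21 2020, Nov 18 2020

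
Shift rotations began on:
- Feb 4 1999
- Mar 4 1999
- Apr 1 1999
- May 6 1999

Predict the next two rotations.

Jun 3 1999, Jul 1 1999

These are Thursdays at 28- or 35-day spacing (28, 28, 35).
The pattern: 1st Thursday of the month.
June 1999 — 1st Thursday is Jun 3 1999.
July 1999 — 1st Thursday is Jul 1 1999.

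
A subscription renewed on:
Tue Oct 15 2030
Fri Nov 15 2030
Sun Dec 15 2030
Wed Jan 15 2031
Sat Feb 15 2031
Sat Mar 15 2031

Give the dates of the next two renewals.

Each date is the 15th; the gaps (31, 30, 31, 31, 28) track the month lengths.
The rule is the 15th of each month.
April 2031: Tue Apr 15 2031.
May 2031: Thu May 15 2031.

Tue Apr 15 2031, Thu May 15 2031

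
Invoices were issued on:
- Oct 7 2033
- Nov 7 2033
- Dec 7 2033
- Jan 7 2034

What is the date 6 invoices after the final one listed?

Jul 7 2034

Gaps: 31, 30, 31 days — not constant. Every event is on the 7th of the month.
Pattern: the 7th of each month.
Next: February 2034 → Feb 7 2034.
Next: March 2034 → Mar 7 2034.
April 2034: Apr 7 2034.
May 2034: May 7 2034.
Next: June 2034 → Jun 7 2034.
July 2034: Jul 7 2034.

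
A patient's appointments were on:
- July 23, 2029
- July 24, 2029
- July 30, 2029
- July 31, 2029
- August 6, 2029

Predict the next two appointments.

Gaps: 1, 6, 1, 6 days — not constant, but cyclic with period 2.
The events fall on every Monday and Tuesday.
Next Tuesday: August 7, 2029.
Next Monday: August 13, 2029.

August 7, 2029; August 13, 2029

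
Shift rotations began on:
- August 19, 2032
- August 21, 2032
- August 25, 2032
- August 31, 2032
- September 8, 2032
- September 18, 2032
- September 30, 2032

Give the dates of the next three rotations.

October 14, 2032; October 30, 2032; November 17, 2032

The spacing grows by 2 each time: 2, 4, 6, 8, 10, 12 days.
Next gap: 14 days. September 30, 2032 + 14 days = October 14, 2032.
Next gap: 16 days. October 14, 2032 + 16 days = October 30, 2032.
Next gap: 18 days. October 30, 2032 + 18 days = November 17, 2032.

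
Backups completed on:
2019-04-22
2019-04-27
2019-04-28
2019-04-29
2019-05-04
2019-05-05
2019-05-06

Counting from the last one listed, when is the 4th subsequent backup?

2019-05-18

Every event lands on a Monday or Saturday or Sunday (gaps cycle 5, 1, 1, 5, 1, 1).
So the schedule is: every Monday, Saturday and Sunday.
Next Saturday: 2019-05-11.
The following Sunday is 2019-05-12.
The following Monday is 2019-05-13.
The following Saturday is 2019-05-18.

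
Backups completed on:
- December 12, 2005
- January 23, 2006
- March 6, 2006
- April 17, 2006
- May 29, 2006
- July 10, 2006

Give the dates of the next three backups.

Every event comes 42 days after the last (42, 42, 42, 42, 42).
July 10, 2006 + 42 days = August 21, 2006.
August 21, 2006 + 42 days = October 2, 2006.
October 2, 2006 + 42 days = November 13, 2006.

August 21, 2006; October 2, 2006; November 13, 2006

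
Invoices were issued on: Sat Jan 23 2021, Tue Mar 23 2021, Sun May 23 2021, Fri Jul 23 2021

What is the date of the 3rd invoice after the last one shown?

Sun Jan 23 2022

Gaps: 59, 61, 61 days — not constant. Every event is on the 23rd of the month.
Pattern: the 23rd of every 2 months.
Next: September 2021 → Thu Sep 23 2021.
November 2021: Tue Nov 23 2021.
Next: January 2022 → Sun Jan 23 2022.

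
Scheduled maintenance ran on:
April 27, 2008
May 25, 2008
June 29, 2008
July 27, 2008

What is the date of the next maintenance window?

All Sundays; the gaps (28, 35, 28) vary with month length.
This is the last Sunday of each month.
Last Sunday of August 2008: August 31, 2008.

August 31, 2008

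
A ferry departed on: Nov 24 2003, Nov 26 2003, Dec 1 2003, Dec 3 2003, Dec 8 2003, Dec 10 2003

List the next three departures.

The gap pattern 2, 5, 2, 5, 2 repeats every 2 events.
These are the Mondays and Wednesdays of each week.
Next Monday: Dec 15 2003.
Next Wednesday: Dec 17 2003.
Next Monday: Dec 22 2003.

Dec 15 2003, Dec 17 2003, Dec 22 2003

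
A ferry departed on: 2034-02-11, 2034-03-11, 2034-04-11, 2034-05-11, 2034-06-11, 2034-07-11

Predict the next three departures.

2034-08-11, 2034-09-11, 2034-10-11

Gaps: 28, 31, 30, 31, 30 days — not constant. Every event is on the 11th of the month.
Pattern: the 11th of each month.
August 2034: 2034-08-11.
Next: September 2034 → 2034-09-11.
Next: October 2034 → 2034-10-11.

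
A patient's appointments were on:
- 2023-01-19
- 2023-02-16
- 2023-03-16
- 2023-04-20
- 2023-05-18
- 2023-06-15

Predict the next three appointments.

All dates are Thursdays, 28, 28, 35, 28, 28 days apart.
Specifically, the 3rd Thursday of each month.
3rd Thursday of July 2023: 2023-07-20.
3rd Thursday of August 2023: 2023-08-17.
September 2023 — 3rd Thursday is 2023-09-21.

2023-07-20, 2023-08-17, 2023-09-21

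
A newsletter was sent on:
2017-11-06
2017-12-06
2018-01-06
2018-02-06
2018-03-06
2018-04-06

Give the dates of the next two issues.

2018-05-06, 2018-06-06

Each date is the 6th; the gaps (30, 31, 31, 28, 31) track the month lengths.
The rule is the 6th of each month.
Next: May 2018 → 2018-05-06.
June 2018: 2018-06-06.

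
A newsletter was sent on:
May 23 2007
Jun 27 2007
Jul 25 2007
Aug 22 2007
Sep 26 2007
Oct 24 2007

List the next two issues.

These are Wednesdays at 28- or 35-day spacing (35, 28, 28, 35, 28).
The pattern: 4th Wednesday of the month.
November 2007 — 4th Wednesday is Nov 28 2007.
December 2007 — 4th Wednesday is Dec 26 2007.

Nov 28 2007, Dec 26 2007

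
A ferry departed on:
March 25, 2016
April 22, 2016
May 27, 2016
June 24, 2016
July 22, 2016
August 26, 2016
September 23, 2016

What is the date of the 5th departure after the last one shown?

February 24, 2017

These are Fridays at 28- or 35-day spacing (28, 35, 28, 28, 35, 28).
The pattern: 4th Friday of the month.
4th Friday of October 2016: October 28, 2016.
November 2016 — 4th Friday is November 25, 2016.
4th Friday of December 2016: December 23, 2016.
4th Friday of January 2017: January 27, 2017.
4th Friday of February 2017: February 24, 2017.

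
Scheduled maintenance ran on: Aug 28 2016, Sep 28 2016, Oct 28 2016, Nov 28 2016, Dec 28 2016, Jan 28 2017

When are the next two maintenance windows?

Feb 28 2017, Mar 28 2017

Gaps: 31, 30, 31, 30, 31 days — not constant. Every event is on the 28th of the month.
Pattern: the 28th of each month.
February 2017: Feb 28 2017.
Next: March 2017 → Mar 28 2017.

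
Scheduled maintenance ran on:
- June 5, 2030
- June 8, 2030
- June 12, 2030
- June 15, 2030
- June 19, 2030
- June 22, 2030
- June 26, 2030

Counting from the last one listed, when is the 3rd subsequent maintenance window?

July 6, 2030

The gap pattern 3, 4, 3, 4, 3, 4 repeats every 2 events.
These are the Wednesdays and Saturdays of each week.
The following Saturday is June 29, 2030.
The following Wednesday is July 3, 2030.
The following Saturday is July 6, 2030.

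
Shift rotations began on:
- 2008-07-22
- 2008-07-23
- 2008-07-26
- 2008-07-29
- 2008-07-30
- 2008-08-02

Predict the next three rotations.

Every event lands on a Tuesday or Wednesday or Saturday (gaps cycle 1, 3, 3, 1, 3).
So the schedule is: every Tuesday, Wednesday and Saturday.
Next Tuesday: 2008-08-05.
The following Wednesday is 2008-08-06.
Next Saturday: 2008-08-09.

2008-08-05, 2008-08-06, 2008-08-09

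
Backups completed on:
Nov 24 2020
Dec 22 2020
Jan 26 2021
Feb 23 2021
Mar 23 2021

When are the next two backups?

Apr 27 2021, May 25 2021

These are Tuesdays at 28- or 35-day spacing (28, 35, 28, 28).
The pattern: 4th Tuesday of the month.
April 2021 — 4th Tuesday is Apr 27 2021.
May 2021 — 4th Tuesday is May 25 2021.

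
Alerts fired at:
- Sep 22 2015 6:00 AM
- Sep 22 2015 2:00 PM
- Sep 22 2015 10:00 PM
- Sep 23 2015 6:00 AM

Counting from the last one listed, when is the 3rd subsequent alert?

Spacing: 8, 8, 8 h — constant 8 h.
Sep 23 2015 6:00 AM + 8 h = Sep 23 2015 2:00 PM.
Sep 23 2015 2:00 PM + 8 h = Sep 23 2015 10:00 PM.
Sep 23 2015 10:00 PM + 8 h = Sep 24 2015 6:00 AM.

Sep 24 2015 6:00 AM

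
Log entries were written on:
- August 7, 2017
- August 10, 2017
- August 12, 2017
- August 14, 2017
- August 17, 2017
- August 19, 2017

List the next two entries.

August 21, 2017; August 24, 2017

The gap pattern 3, 2, 2, 3, 2 repeats every 3 events.
These are the Mondays, Thursdays and Saturdays of each week.
Next Monday: August 21, 2017.
The following Thursday is August 24, 2017.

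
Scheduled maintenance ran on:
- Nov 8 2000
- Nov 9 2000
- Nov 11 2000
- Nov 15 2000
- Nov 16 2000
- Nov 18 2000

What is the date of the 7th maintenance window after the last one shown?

Dec 6 2000

Gaps: 1, 2, 4, 1, 2 days — not constant, but cyclic with period 3.
The events fall on every Wednesday, Thursday and Saturday.
The following Wednesday is Nov 22 2000.
Next Thursday: Nov 23 2000.
The following Saturday is Nov 25 2000.
The following Wednesday is Nov 29 2000.
Next Thursday: Nov 30 2000.
The following Saturday is Dec 2 2000.
Next Wednesday: Dec 6 2000.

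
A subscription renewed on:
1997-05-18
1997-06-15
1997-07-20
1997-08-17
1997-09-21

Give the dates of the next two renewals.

1997-10-19, 1997-11-16

Gaps: 28, 35, 28, 35 days — a mix of 28 and 35. Every date is a Sunday.
Each is the 3rd Sunday of its month.
October 1997 — 3rd Sunday is 1997-10-19.
3rd Sunday of November 1997: 1997-11-16.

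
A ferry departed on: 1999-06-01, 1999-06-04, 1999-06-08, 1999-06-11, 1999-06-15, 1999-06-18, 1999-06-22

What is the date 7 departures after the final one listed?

Every event lands on a Tuesday or Friday (gaps cycle 3, 4, 3, 4, 3, 4).
So the schedule is: every Tuesday and Friday.
Next Friday: 1999-06-25.
The following Tuesday is 1999-06-29.
The following Friday is 1999-07-02.
The following Tuesday is 1999-07-06.
The following Friday is 1999-07-09.
The following Tuesday is 1999-07-13.
Next Friday: 1999-07-16.

1999-07-16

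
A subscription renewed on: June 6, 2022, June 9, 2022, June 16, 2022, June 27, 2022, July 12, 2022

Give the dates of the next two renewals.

Gaps: 3, 7, 11, 15 days — each gap is 4 larger than the previous one.
Next gap: 19 days. July 12, 2022 + 19 days = July 31, 2022.
Next gap: 23 days. July 31, 2022 + 23 days = August 23, 2022.

July 31, 2022; August 23, 2022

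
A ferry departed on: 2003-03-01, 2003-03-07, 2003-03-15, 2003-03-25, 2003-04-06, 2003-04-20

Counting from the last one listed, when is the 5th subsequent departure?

2003-07-29

The spacing grows by 2 each time: 6, 8, 10, 12, 14 days.
Next gap: 16 days. 2003-04-20 + 16 days = 2003-05-06.
Next gap: 18 days. 2003-05-06 + 18 days = 2003-05-24.
Next gap: 20 days. 2003-05-24 + 20 days = 2003-06-13.
Next gap: 22 days. 2003-06-13 + 22 days = 2003-07-05.
Next gap: 24 days. 2003-07-05 + 24 days = 2003-07-29.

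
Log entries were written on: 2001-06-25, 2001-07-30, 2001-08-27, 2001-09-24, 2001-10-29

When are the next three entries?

These are Mondays with 35, 28, 28, 35-day gaps.
Each is the final Monday of its month — 2001-07-30 is past the 28th, so '4th Monday' doesn't fit.
November 2001 ends with Monday 2001-11-26.
December 2001 ends with Monday 2001-12-31.
Last Monday of January 2002: 2002-01-28.

2001-11-26, 2001-12-31, 2002-01-28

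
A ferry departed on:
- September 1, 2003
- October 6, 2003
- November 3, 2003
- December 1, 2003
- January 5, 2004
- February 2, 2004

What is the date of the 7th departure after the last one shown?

September 6, 2004

Gaps: 35, 28, 28, 35, 28 days — a mix of 28 and 35. Every date is a Monday.
Each is the 1st Monday of its month.
1st Monday of March 2004: March 1, 2004.
1st Monday of April 2004: April 5, 2004.
1st Monday of May 2004: May 3, 2004.
June 2004 — 1st Monday is June 7, 2004.
1st Monday of July 2004: July 5, 2004.
August 2004 — 1st Monday is August 2, 2004.
1st Monday of September 2004: September 6, 2004.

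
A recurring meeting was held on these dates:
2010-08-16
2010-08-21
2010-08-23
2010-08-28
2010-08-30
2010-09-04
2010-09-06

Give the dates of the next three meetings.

Gaps: 5, 2, 5, 2, 5, 2 days — not constant, but cyclic with period 2.
The events fall on every Monday and Saturday.
The following Saturday is 2010-09-11.
The following Monday is 2010-09-13.
The following Saturday is 2010-09-18.

2010-09-11, 2010-09-13, 2010-09-18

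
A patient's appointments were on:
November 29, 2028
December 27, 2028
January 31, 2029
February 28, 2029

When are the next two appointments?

March 28, 2029; April 25, 2029

All Wednesdays; the gaps (28, 35, 28) vary with month length.
This is the last Wednesday of each month.
March 2029 ends with Wednesday March 28, 2029.
April 2029 ends with Wednesday April 25, 2029.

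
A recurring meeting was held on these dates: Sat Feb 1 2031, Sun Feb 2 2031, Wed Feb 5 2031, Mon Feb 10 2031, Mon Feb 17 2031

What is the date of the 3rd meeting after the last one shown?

Intervals are 1, 3, 5, 7 days — an arithmetic progression with common difference 2.
Next gap: 9 days. Mon Feb 17 2031 + 9 days = Wed Feb 26 2031.
Next gap: 11 days. Wed Feb 26 2031 + 11 days = Sun Mar 9 2031.
Next gap: 13 days. Sun Mar 9 2031 + 13 days = Sat Mar 22 2031.

Sat Mar 22 2031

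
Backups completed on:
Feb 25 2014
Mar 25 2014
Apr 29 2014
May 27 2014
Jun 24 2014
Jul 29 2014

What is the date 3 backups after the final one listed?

Oct 28 2014

These are Tuesdays with 28, 35, 28, 28, 35-day gaps.
Each is the final Tuesday of its month — Apr 29 2014 is past the 28th, so '4th Tuesday' doesn't fit.
August 2014 ends with Tuesday Aug 26 2014.
Last Tuesday of September 2014: Sep 30 2014.
Last Tuesday of October 2014: Oct 28 2014.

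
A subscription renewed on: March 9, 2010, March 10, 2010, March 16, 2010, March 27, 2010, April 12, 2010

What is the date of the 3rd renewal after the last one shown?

Gaps: 1, 6, 11, 16 days — each gap is 5 larger than the previous one.
Next gap: 21 days. April 12, 2010 + 21 days = May 3, 2010.
Next gap: 26 days. May 3, 2010 + 26 days = May 29, 2010.
Next gap: 31 days. May 29, 2010 + 31 days = June 29, 2010.

June 29, 2010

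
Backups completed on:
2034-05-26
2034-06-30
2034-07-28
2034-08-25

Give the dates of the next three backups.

These are Fridays with 35, 28, 28-day gaps.
Each is the final Friday of its month — 2034-06-30 is past the 28th, so '4th Friday' doesn't fit.
September 2034 ends with Friday 2034-09-29.
October 2034 ends with Friday 2034-10-27.
Last Friday of November 2034: 2034-11-24.

2034-09-29, 2034-10-27, 2034-11-24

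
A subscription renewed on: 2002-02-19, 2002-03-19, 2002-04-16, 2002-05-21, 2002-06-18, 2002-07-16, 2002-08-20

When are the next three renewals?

2002-09-17, 2002-10-15, 2002-11-19

Gaps: 28, 28, 35, 28, 28, 35 days — a mix of 28 and 35. Every date is a Tuesday.
Each is the 3rd Tuesday of its month.
September 2002 — 3rd Tuesday is 2002-09-17.
October 2002 — 3rd Tuesday is 2002-10-15.
3rd Tuesday of November 2002: 2002-11-19.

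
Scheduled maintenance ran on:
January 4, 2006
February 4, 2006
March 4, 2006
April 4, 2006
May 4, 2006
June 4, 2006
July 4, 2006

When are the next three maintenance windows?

Gaps: 31, 28, 31, 30, 31, 30 days — not constant. Every event is on the 4th of the month.
Pattern: the 4th of each month.
Next: August 2006 → August 4, 2006.
Next: September 2006 → September 4, 2006.
Next: October 2006 → October 4, 2006.

August 4, 2006; September 4, 2006; October 4, 2006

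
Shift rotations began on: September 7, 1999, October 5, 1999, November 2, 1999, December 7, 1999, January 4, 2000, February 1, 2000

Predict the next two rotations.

March 7, 2000; April 4, 2000

All dates are Tuesdays, 28, 28, 35, 28, 28 days apart.
Specifically, the 1st Tuesday of each month.
March 2000 — 1st Tuesday is March 7, 2000.
April 2000 — 1st Tuesday is April 4, 2000.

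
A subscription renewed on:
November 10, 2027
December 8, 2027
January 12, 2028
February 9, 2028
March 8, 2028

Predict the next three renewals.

Gaps: 28, 35, 28, 28 days — a mix of 28 and 35. Every date is a Wednesday.
Each is the 2nd Wednesday of its month.
2nd Wednesday of April 2028: April 12, 2028.
2nd Wednesday of May 2028: May 10, 2028.
June 2028 — 2nd Wednesday is June 14, 2028.

April 12, 2028; May 10, 2028; June 14, 2028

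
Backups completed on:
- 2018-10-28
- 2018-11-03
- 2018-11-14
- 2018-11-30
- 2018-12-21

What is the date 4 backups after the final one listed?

2019-05-04

The spacing grows by 5 each time: 6, 11, 16, 21 days.
Next gap: 26 days. 2018-12-21 + 26 days = 2019-01-16.
Next gap: 31 days. 2019-01-16 + 31 days = 2019-02-16.
Next gap: 36 days. 2019-02-16 + 36 days = 2019-03-24.
Next gap: 41 days. 2019-03-24 + 41 days = 2019-05-04.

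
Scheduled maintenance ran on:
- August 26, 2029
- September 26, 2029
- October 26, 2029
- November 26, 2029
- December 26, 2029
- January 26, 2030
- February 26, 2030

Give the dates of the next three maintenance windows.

March 26, 2030; April 26, 2030; May 26, 2030

The day-of-month is always 26 (31, 30, 31, 30, 31, 31 days between events).
So this recurs on the 26th of each month.
Next: March 2030 → March 26, 2030.
Next: April 2030 → April 26, 2030.
Next: May 2030 → May 26, 2030.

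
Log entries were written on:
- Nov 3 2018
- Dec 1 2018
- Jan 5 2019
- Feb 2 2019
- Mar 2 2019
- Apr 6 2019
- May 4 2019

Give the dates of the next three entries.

Jun 1 2019, Jul 6 2019, Aug 3 2019

These are Saturdays at 28- or 35-day spacing (28, 35, 28, 28, 35, 28).
The pattern: 1st Saturday of the month.
1st Saturday of June 2019: Jun 1 2019.
July 2019 — 1st Saturday is Jul 6 2019.
August 2019 — 1st Saturday is Aug 3 2019.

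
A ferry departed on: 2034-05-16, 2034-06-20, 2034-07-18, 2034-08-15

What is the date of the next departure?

These are Tuesdays at 28- or 35-day spacing (35, 28, 28).
The pattern: 3rd Tuesday of the month.
3rd Tuesday of September 2034: 2034-09-19.

2034-09-19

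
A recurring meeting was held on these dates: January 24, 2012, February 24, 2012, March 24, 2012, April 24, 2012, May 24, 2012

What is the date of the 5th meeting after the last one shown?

Each date is the 24th; the gaps (31, 29, 31, 30) track the month lengths.
The rule is the 24th of each month.
Next: June 2012 → June 24, 2012.
Next: July 2012 → July 24, 2012.
Next: August 2012 → August 24, 2012.
Next: September 2012 → September 24, 2012.
October 2012: October 24, 2012.

October 24, 2012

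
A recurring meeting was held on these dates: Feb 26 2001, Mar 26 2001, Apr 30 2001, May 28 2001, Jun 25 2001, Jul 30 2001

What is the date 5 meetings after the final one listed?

Dec 31 2001

All Mondays; the gaps (28, 35, 28, 28, 35) vary with month length.
This is the last Monday of each month.
Last Monday of August 2001: Aug 27 2001.
Last Monday of September 2001: Sep 24 2001.
Last Monday of October 2001: Oct 29 2001.
Last Monday of November 2001: Nov 26 2001.
Last Monday of December 2001: Dec 31 2001.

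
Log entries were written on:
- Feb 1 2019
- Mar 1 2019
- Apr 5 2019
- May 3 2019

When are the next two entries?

Jun 7 2019, Jul 5 2019

These are Fridays at 28- or 35-day spacing (28, 35, 28).
The pattern: 1st Friday of the month.
June 2019 — 1st Friday is Jun 7 2019.
July 2019 — 1st Friday is Jul 5 2019.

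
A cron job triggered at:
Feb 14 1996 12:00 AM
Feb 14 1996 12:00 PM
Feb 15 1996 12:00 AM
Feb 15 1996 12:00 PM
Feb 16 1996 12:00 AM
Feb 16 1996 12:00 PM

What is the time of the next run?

Feb 17 1996 12:00 AM

The interval is a steady 12 hours (12, 12, 12, 12, 12).
Feb 16 1996 12:00 PM + 12 h = Feb 17 1996 12:00 AM.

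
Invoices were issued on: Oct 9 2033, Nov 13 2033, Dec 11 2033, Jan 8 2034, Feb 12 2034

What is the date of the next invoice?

Gaps: 35, 28, 28, 35 days — a mix of 28 and 35. Every date is a Sunday.
Each is the 2nd Sunday of its month.
March 2034 — 2nd Sunday is Mar 12 2034.

Mar 12 2034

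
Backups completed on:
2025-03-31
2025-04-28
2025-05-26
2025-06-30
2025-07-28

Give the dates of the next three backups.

2025-08-25, 2025-09-29, 2025-10-27

These are Mondays with 28, 28, 35, 28-day gaps.
Each is the final Monday of its month — 2025-03-31 is past the 28th, so '4th Monday' doesn't fit.
Last Monday of August 2025: 2025-08-25.
September 2025 ends with Monday 2025-09-29.
Last Monday of October 2025: 2025-10-27.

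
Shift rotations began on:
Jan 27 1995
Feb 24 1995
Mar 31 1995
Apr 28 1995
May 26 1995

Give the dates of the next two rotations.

Jun 30 1995, Jul 28 1995

Every date is a Friday; gaps 28, 35, 28, 28 days.
Each is the last Friday of its month (at least one falls on the 29th or later, ruling out '4th Friday').
June 1995 ends with Friday Jun 30 1995.
Last Friday of July 1995: Jul 28 1995.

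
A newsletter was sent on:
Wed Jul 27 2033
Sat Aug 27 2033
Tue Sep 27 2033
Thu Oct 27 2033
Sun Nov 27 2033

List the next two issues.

Each date is the 27th; the gaps (31, 31, 30, 31) track the month lengths.
The rule is the 27th of each month.
Next: December 2033 → Tue Dec 27 2033.
January 2034: Fri Jan 27 2034.

Tue Dec 27 2033, Fri Jan 27 2034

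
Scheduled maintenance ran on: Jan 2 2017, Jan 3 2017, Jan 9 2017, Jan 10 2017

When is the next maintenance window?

Jan 16 2017

The gap pattern 1, 6, 1 repeats every 2 events.
These are the Mondays and Tuesdays of each week.
The following Monday is Jan 16 2017.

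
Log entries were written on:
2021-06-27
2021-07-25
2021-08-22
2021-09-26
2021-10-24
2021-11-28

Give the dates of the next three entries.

Gaps: 28, 28, 35, 28, 35 days — a mix of 28 and 35. Every date is a Sunday.
Each is the 4th Sunday of its month.
December 2021 — 4th Sunday is 2021-12-26.
4th Sunday of January 2022: 2022-01-23.
February 2022 — 4th Sunday is 2022-02-27.

2021-12-26, 2022-01-23, 2022-02-27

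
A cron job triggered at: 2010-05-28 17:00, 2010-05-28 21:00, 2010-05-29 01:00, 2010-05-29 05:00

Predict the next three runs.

2010-05-29 09:00, 2010-05-29 13:00, 2010-05-29 17:00

Spacing: 4, 4, 4 h — constant 4 h.
2010-05-29 05:00 + 4 h = 2010-05-29 09:00.
2010-05-29 09:00 + 4 h = 2010-05-29 13:00.
2010-05-29 13:00 + 4 h = 2010-05-29 17:00.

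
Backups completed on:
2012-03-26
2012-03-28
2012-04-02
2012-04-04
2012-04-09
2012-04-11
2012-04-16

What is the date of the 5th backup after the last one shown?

2012-05-02

The gap pattern 2, 5, 2, 5, 2, 5 repeats every 2 events.
These are the Mondays and Wednesdays of each week.
The following Wednesday is 2012-04-18.
The following Monday is 2012-04-23.
The following Wednesday is 2012-04-25.
Next Monday: 2012-04-30.
Next Wednesday: 2012-05-02.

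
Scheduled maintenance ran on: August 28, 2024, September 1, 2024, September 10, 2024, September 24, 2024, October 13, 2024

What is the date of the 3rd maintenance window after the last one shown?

Intervals are 4, 9, 14, 19 days — an arithmetic progression with common difference 5.
Next gap: 24 days. October 13, 2024 + 24 days = November 6, 2024.
Next gap: 29 days. November 6, 2024 + 29 days = December 5, 2024.
Next gap: 34 days. December 5, 2024 + 34 days = January 8, 2025.

January 8, 2025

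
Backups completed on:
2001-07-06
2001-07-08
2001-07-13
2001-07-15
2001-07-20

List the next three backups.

2001-07-22, 2001-07-27, 2001-07-29

The gap pattern 2, 5, 2, 5 repeats every 2 events.
These are the Fridays and Sundays of each week.
Next Sunday: 2001-07-22.
The following Friday is 2001-07-27.
Next Sunday: 2001-07-29.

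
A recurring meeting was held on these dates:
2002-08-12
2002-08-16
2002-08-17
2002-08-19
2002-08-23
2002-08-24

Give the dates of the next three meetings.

Every event lands on a Monday or Friday or Saturday (gaps cycle 4, 1, 2, 4, 1).
So the schedule is: every Monday, Friday and Saturday.
The following Monday is 2002-08-26.
Next Friday: 2002-08-30.
Next Saturday: 2002-08-31.

2002-08-26, 2002-08-30, 2002-08-31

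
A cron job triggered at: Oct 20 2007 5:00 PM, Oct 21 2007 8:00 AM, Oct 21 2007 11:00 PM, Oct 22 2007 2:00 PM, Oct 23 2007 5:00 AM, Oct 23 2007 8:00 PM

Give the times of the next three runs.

Oct 24 2007 11:00 AM, Oct 25 2007 2:00 AM, Oct 25 2007 5:00 PM

Spacing: 15, 15, 15, 15, 15 h — constant 15 h.
Oct 23 2007 8:00 PM + 15 h = Oct 24 2007 11:00 AM.
Oct 24 2007 11:00 AM + 15 h = Oct 25 2007 2:00 AM.
Oct 25 2007 2:00 AM + 15 h = Oct 25 2007 5:00 PM.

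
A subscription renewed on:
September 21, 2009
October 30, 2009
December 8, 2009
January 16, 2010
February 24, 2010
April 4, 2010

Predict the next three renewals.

May 13, 2010; June 21, 2010; July 30, 2010

The spacing is 39, 39, 39, 39, 39 days — always 39 days.
April 4, 2010 + 39 days = May 13, 2010.
May 13, 2010 + 39 days = June 21, 2010.
June 21, 2010 + 39 days = July 30, 2010.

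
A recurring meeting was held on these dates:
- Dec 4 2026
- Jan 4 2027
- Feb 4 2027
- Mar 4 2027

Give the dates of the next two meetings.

Each date is the 4th; the gaps (31, 31, 28) track the month lengths.
The rule is the 4th of each month.
April 2027: Apr 4 2027.
May 2027: May 4 2027.

Apr 4 2027, May 4 2027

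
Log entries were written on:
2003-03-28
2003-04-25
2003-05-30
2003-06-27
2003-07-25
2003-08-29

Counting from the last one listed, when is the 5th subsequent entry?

These are Fridays with 28, 35, 28, 28, 35-day gaps.
Each is the final Friday of its month — 2003-05-30 is past the 28th, so '4th Friday' doesn't fit.
September 2003 ends with Friday 2003-09-26.
October 2003 ends with Friday 2003-10-31.
November 2003 ends with Friday 2003-11-28.
December 2003 ends with Friday 2003-12-26.
January 2004 ends with Friday 2004-01-30.

2004-01-30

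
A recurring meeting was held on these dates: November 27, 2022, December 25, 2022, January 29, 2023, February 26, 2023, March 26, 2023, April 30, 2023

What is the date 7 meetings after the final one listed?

Every date is a Sunday; gaps 28, 35, 28, 28, 35 days.
Each is the last Sunday of its month (at least one falls on the 29th or later, ruling out '4th Sunday').
Last Sunday of May 2023: May 28, 2023.
June 2023 ends with Sunday June 25, 2023.
July 2023 ends with Sunday July 30, 2023.
Last Sunday of August 2023: August 27, 2023.
September 2023 ends with Sunday September 24, 2023.
Last Sunday of October 2023: October 29, 2023.
November 2023 ends with Sunday November 26, 2023.

November 26, 2023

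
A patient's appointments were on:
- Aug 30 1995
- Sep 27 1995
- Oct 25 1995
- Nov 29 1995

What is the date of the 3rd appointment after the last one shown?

Feb 28 1996

These are Wednesdays with 28, 28, 35-day gaps.
Each is the final Wednesday of its month — Aug 30 1995 is past the 28th, so '4th Wednesday' doesn't fit.
December 1995 ends with Wednesday Dec 27 1995.
Last Wednesday of January 1996: Jan 31 1996.
Last Wednesday of February 1996: Feb 28 1996.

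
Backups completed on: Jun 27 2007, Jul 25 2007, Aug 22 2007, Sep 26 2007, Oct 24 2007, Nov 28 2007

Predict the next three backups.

Dec 26 2007, Jan 23 2008, Feb 27 2008

All dates are Wednesdays, 28, 28, 35, 28, 35 days apart.
Specifically, the 4th Wednesday of each month.
4th Wednesday of December 2007: Dec 26 2007.
4th Wednesday of January 2008: Jan 23 2008.
4th Wednesday of February 2008: Feb 27 2008.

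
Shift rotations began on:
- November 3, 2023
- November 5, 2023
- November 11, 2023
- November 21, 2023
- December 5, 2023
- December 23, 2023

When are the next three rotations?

January 14, 2024; February 9, 2024; March 10, 2024

The spacing grows by 4 each time: 2, 6, 10, 14, 18 days.
Next gap: 22 days. December 23, 2023 + 22 days = January 14, 2024.
Next gap: 26 days. January 14, 2024 + 26 days = February 9, 2024.
Next gap: 30 days. February 9, 2024 + 30 days = March 10, 2024.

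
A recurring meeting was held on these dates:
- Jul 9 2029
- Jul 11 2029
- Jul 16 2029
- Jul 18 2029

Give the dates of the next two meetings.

Jul 23 2029, Jul 25 2029

The gap pattern 2, 5, 2 repeats every 2 events.
These are the Mondays and Wednesdays of each week.
Next Monday: Jul 23 2029.
The following Wednesday is Jul 25 2029.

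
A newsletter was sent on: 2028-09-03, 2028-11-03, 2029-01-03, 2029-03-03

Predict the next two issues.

Each date is the 3rd; the gaps (61, 61, 59) track the month lengths.
The rule is the 3rd of every 2 months.
Next: May 2029 → 2029-05-03.
July 2029: 2029-07-03.

2029-05-03, 2029-07-03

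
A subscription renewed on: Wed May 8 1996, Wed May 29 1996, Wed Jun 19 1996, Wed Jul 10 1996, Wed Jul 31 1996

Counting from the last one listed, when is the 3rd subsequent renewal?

Gaps between consecutive events: 21, 21, 21, 21 days — a constant 21-day interval.
Wed Jul 31 1996 + 21 days = Wed Aug 21 1996.
Wed Aug 21 1996 + 21 days = Wed Sep 11 1996.
Wed Sep 11 1996 + 21 days = Wed Oct 2 1996.

Wed Oct 2 1996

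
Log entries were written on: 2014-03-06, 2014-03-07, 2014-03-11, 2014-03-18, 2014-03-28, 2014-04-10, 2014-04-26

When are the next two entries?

2014-05-15, 2014-06-06

Intervals are 1, 4, 7, 10, 13, 16 days — an arithmetic progression with common difference 3.
Next gap: 19 days. 2014-04-26 + 19 days = 2014-05-15.
Next gap: 22 days. 2014-05-15 + 22 days = 2014-06-06.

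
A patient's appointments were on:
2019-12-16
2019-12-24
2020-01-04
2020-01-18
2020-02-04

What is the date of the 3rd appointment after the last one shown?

Gaps: 8, 11, 14, 17 days — each gap is 3 larger than the previous one.
Next gap: 20 days. 2020-02-04 + 20 days = 2020-02-24.
Next gap: 23 days. 2020-02-24 + 23 days = 2020-03-18.
Next gap: 26 days. 2020-03-18 + 26 days = 2020-04-13.

2020-04-13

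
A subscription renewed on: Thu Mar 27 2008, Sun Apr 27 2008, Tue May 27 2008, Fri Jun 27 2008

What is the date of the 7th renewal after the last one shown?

Tue Jan 27 2009

Each date is the 27th; the gaps (31, 30, 31) track the month lengths.
The rule is the 27th of each month.
July 2008: Sun Jul 27 2008.
August 2008: Wed Aug 27 2008.
September 2008: Sat Sep 27 2008.
October 2008: Mon Oct 27 2008.
November 2008: Thu Nov 27 2008.
December 2008: Sat Dec 27 2008.
January 2009: Tue Jan 27 2009.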